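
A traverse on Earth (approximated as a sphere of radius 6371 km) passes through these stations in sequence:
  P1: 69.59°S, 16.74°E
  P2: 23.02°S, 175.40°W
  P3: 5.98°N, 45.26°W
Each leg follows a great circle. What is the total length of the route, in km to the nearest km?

Leg P1→P2: central angle 1.5181 rad, distance 9671.5 km.
Leg P2→P3: central angle 2.2534 rad, distance 14356.6 km.
Total: 9671.5 + 14356.6 ≈ 24028 km.

24028 km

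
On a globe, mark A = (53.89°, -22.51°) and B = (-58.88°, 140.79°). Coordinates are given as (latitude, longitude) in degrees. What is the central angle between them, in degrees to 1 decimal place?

169.5°

With latitudes φ₁ = 53.890°, φ₂ = -58.880° and longitude difference Δλ = 163.300°:
cos c = sin φ₁ sin φ₂ + cos φ₁ cos φ₂ cos Δλ = (0.8079)(-0.8561) + (0.5893)(0.5168)(-0.9578) = -0.98336,
so c = arccos(-0.98336) = 2.95893 rad.
So the angular separation is 169.5°.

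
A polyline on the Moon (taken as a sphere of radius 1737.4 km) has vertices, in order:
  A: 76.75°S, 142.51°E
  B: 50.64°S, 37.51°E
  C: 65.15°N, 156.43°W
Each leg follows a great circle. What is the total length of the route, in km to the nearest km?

Leg A→B: central angle 0.7742 rad, distance 1345.1 km.
Leg B→C: central angle 2.8587 rad, distance 4966.7 km.
Total: 1345.1 + 4966.7 ≈ 6312 km.

6312 km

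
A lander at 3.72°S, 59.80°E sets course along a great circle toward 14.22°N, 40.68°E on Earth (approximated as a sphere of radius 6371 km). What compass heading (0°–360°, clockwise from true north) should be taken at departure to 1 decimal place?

Δλ = -19.120° = -0.3337 rad.
y = sin Δλ · cos φ₂ = (-0.3275)(0.9694) = -0.3175
x = cos φ₁ sin φ₂ − sin φ₁ cos φ₂ cos Δλ = (0.9979)(0.2456) − (-0.0649)(0.9694)(0.9448) = 0.3046
θ = atan2(y, x) = -46.19°; adding 360° gives 313.8°.

313.8°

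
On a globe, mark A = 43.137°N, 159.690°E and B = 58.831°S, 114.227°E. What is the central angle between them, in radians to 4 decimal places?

1.8967 rad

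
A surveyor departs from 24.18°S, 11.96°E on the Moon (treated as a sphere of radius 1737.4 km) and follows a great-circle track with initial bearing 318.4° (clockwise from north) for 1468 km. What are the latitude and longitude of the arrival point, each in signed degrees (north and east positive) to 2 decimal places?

Angular distance δ = d/R = 1468/1737.4 = 0.84494 rad; initial bearing θ = 5.5571 rad.
sin φ₂ = sin φ₁ cos δ + cos φ₁ sin δ cos θ = (-0.4096)(0.6638) + (0.9123)(0.7479)(0.7478) = 0.2383, so φ₂ = 13.79°.
Δλ = atan2(sin θ sin δ cos φ₁, cos δ − sin φ₁ sin φ₂) = atan2(-0.4530, 0.7614) = -30.751°.
λ₂ = 11.960° − 30.751° = -18.79°.

13.79°, -18.79°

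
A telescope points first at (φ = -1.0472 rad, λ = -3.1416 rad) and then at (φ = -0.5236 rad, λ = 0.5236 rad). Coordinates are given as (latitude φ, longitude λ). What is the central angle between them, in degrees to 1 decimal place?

Let φ₁ = -1.0472 rad, φ₂ = -0.5236 rad, and Δλ = -2.6180 rad.
cos c = sin φ₁ sin φ₂ + cos φ₁ cos φ₂ cos Δλ = (-0.8660)(-0.5000) + (0.5000)(0.8660)(-0.8660) = 0.05802,
so c = arccos(0.05802) = 1.51275 rad.
So the angular separation is 86.7°.

86.7°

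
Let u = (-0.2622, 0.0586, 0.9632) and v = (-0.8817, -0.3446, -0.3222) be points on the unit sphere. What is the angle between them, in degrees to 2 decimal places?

u·v = -0.0994; |u| = 1.0000, |v| = 1.0000.
cos θ = (u·v)/(|u||v|) = -0.0994, so θ = 95.70°.

95.70°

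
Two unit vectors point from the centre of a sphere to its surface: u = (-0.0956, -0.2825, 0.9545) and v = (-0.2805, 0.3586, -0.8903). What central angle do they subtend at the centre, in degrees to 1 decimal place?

157.6°

u·v = -0.9243; |u| = 1.0000, |v| = 1.0000.
cos θ = (u·v)/(|u||v|) = -0.9243, so θ = 157.6°.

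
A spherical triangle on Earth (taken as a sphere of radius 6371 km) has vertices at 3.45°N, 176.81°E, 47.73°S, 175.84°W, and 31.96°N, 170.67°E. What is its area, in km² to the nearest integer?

903031 km²

Side lengths (central angles): a = 1.4068, b = 0.5077, c = 0.9003 rad; semiperimeter s = 1.4074.
By l'Huilier's theorem, tan(E/4) = √[tan(s/2) tan((s−a)/2) tan((s−b)/2) tan((s−c)/2)], giving spherical excess E = 0.0222 rad.
Area = E·R² = 0.0222 × (6371)² ≈ 903031 km².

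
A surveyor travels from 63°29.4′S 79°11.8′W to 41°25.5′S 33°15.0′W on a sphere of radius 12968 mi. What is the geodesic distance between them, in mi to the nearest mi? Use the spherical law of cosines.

7793 mi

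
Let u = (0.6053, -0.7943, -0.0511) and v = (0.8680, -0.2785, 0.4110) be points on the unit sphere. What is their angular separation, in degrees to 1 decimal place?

u·v = 0.7256; |u| = 1.0000, |v| = 1.0000.
cos θ = (u·v)/(|u||v|) = 0.7257, so θ = 43.5°.

43.5°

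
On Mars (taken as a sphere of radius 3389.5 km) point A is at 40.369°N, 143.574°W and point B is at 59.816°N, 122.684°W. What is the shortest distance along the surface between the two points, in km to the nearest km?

1384 km

With latitudes φ₁ = 40.369°, φ₂ = 59.816° and longitude difference Δλ = 20.890°:
cos c = sin φ₁ sin φ₂ + cos φ₁ cos φ₂ cos Δλ = (0.6477)(0.8644) + (0.7619)(0.5028)(0.9343) = 0.91777,
so c = arccos(0.91777) = 0.40837 rad.
Distance = R·c = 3389.5 × 0.4084 ≈ 1384 km.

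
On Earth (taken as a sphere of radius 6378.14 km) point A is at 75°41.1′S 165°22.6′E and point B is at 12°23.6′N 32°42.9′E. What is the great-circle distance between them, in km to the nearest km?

12447 km

In radians: φ₁ = -1.3210, φ₂ = 0.2163, Δλ = -132.662° = -2.3154 rad.
Haversine: a = sin²(Δφ/2) + cos φ₁ cos φ₂ sin²(Δλ/2) = 0.4832 + (0.2473)(0.9767)(0.8388) = 0.68580.
Central angle c = 2·arcsin(√a) = 1.95154 rad.
Distance = R·c = 6378.14 × 1.9515 ≈ 12447 km.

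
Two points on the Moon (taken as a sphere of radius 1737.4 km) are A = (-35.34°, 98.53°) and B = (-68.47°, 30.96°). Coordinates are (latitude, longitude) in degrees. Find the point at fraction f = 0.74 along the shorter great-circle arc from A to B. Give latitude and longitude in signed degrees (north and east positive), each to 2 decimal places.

-64.00°, 61.17°

The central angle between A and B is δ = 0.8602 rad.
With f = 0.74, the slerp weights are sin((1−f)δ)/sin δ = 0.2926 and sin(fδ)/sin δ = 0.7842.
Weighted sum of the unit vectors: (0.2926)·(-0.1210,0.8067,-0.5784) + (0.7842)·(0.3147,0.1888,-0.9302) = (0.2114, 0.3841, -0.8988).
Converting back: φ = atan2(z, √(x²+y²)) = -64.00°, λ = atan2(y, x) = 61.17°.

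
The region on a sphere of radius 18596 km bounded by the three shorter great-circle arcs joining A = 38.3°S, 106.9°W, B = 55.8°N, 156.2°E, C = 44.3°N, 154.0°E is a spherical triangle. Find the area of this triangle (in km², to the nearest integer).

124520022 km²

Side lengths (central angles): a = 0.2022, b = 2.1196, c = 2.1720 rad; semiperimeter s = 2.2469.
By l'Huilier's theorem, tan(E/4) = √[tan(s/2) tan((s−a)/2) tan((s−b)/2) tan((s−c)/2)], giving spherical excess E = 0.3601 rad.
Area = E·R² = 0.3601 × (18596)² ≈ 124520022 km².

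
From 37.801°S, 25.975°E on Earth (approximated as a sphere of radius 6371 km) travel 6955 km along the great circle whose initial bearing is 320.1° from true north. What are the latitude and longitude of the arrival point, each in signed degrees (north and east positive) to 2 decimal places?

14.79°, -10.09°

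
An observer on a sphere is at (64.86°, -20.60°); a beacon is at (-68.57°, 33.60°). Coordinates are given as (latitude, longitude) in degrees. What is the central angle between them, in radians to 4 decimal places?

2.4217 rad

Let φ₁ = 1.1320 rad, φ₂ = -1.1968 rad, and Δλ = 0.9460 rad.
Haversine: a = sin²(Δφ/2) + cos φ₁ cos φ₂ sin²(Δλ/2) = 0.8437 + (0.4248)(0.3654)(0.2075) = 0.87594.
Central angle c = 2·arcsin(√a) = 2.42172 rad.
So the angular separation is 2.4217 rad.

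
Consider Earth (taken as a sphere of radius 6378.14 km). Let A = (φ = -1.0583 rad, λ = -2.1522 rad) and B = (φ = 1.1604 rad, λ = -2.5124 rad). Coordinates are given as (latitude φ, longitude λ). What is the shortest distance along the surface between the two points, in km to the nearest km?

Let φ₁ = -1.0583 rad, φ₂ = 1.1604 rad, and Δλ = -0.3602 rad.
Haversine: a = sin²(Δφ/2) + cos φ₁ cos φ₂ sin²(Δλ/2) = 0.8018 + (0.4904)(0.3990)(0.0321) = 0.80804.
Central angle c = 2·arcsin(√a) = 2.23454 rad.
Distance = R·c = 6378.14 × 2.2345 ≈ 14252 km.

14252 km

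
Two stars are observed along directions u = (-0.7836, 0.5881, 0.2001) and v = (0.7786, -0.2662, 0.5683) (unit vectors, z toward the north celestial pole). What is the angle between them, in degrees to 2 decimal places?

u·v = -0.6529; |u| = 1.0000, |v| = 1.0000.
cos θ = (u·v)/(|u||v|) = -0.6530, so θ = 130.76°.

130.76°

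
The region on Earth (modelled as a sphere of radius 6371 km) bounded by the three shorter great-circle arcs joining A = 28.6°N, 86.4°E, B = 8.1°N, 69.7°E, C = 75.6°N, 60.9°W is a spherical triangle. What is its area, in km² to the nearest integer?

11768950 km²

Side lengths (central angles): a = 1.5946, b = 1.2871, c = 0.4510 rad; semiperimeter s = 1.6663.
By l'Huilier's theorem, tan(E/4) = √[tan(s/2) tan((s−a)/2) tan((s−b)/2) tan((s−c)/2)], giving spherical excess E = 0.2899 rad.
Area = E·R² = 0.2899 × (6371)² ≈ 11768950 km².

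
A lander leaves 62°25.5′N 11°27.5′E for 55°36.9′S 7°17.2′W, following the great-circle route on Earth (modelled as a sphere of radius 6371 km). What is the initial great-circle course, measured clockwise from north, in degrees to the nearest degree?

192°

Δλ = -18.745° = -0.3272 rad.
y = sin Δλ · cos φ₂ = (-0.3214)(0.5648) = -0.1815
x = cos φ₁ sin φ₂ − sin φ₁ cos φ₂ cos Δλ = (0.4629)(-0.8253) − (0.8864)(0.5648)(0.9470) = -0.8561
θ = atan2(y, x) = -168.03°; adding 360° gives 192°.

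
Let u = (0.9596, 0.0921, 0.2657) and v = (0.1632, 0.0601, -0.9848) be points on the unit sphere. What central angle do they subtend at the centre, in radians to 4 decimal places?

u·v = -0.0995; |u| = 1.0000, |v| = 1.0000.
cos θ = (u·v)/(|u||v|) = -0.0995, so θ = 1.6705 rad.

1.6705 rad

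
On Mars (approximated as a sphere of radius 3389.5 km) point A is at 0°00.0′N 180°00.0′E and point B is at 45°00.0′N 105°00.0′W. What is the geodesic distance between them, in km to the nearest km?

4700 km

Let φ₁ = 0.0000 rad, φ₂ = 0.7854 rad, and Δλ = 1.3090 rad.
cos c = sin φ₁ sin φ₂ + cos φ₁ cos φ₂ cos Δλ = (0.0000)(0.7071) + (1.0000)(0.7071)(0.2588) = 0.18301,
so c = arccos(0.18301) = 1.38675 rad.
Distance = R·c = 3389.5 × 1.3867 ≈ 4700 km.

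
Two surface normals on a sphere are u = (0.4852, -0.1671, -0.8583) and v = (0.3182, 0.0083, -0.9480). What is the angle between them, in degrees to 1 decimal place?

u·v = 0.9667; |u| = 1.0000, |v| = 1.0000.
cos θ = (u·v)/(|u||v|) = 0.9667, so θ = 14.8°.

14.8°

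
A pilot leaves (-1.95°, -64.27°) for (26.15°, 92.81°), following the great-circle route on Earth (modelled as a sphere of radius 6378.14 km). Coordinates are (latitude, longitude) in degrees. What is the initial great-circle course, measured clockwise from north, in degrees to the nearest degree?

Δλ = 157.080° = 2.7416 rad.
y = sin Δλ · cos φ₂ = (0.3894)(0.8976) = 0.3496
x = cos φ₁ sin φ₂ − sin φ₁ cos φ₂ cos Δλ = (0.9994)(0.4407) − (-0.0340)(0.8976)(-0.9210) = 0.4123
θ = atan2(y, x) = 40.29°, so the bearing is 40°.

40°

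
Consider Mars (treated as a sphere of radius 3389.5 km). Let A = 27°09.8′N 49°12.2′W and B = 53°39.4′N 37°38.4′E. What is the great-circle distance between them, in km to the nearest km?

3941 km

Let φ₁ = 0.4741 rad, φ₂ = 0.9365 rad, and Δλ = 1.5157 rad.
Haversine: a = sin²(Δφ/2) + cos φ₁ cos φ₂ sin²(Δλ/2) = 0.0525 + (0.8897)(0.5926)(0.4725) = 0.30162.
Central angle c = 2·arcsin(√a) = 1.16281 rad.
Distance = R·c = 3389.5 × 1.1628 ≈ 3941 km.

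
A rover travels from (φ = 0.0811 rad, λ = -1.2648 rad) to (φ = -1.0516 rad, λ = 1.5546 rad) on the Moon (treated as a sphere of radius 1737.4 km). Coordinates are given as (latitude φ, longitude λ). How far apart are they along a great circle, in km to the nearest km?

3719 km

In radians: φ₁ = 0.0811, φ₂ = -1.0516, Δλ = 161.540° = 2.8194 rad.
cos c = sin φ₁ sin φ₂ + cos φ₁ cos φ₂ cos Δλ = (0.0810)(-0.8682) + (0.9967)(0.4962)(-0.9485) = -0.53944,
so c = arccos(-0.53944) = 2.14057 rad.
Distance = R·c = 1737.4 × 2.1406 ≈ 3719 km.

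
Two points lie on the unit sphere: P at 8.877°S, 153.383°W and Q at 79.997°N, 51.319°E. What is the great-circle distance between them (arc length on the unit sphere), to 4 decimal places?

1.8838

In radians: φ₁ = -0.1549, φ₂ = 1.3962, Δλ = -155.298° = -2.7105 rad.
cos c = sin φ₁ sin φ₂ + cos φ₁ cos φ₂ cos Δλ = (-0.1543)(0.9848) + (0.9880)(0.1737)(-0.9085) = -0.30788,
so c = arccos(-0.30788) = 1.88376 rad.
On the unit sphere the arc length equals the central angle: 1.8838.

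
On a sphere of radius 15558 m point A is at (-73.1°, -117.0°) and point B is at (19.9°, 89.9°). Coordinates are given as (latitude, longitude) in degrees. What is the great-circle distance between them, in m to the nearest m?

33864 m

In radians: φ₁ = -1.2758, φ₂ = 0.3473, Δλ = -153.100° = -2.6721 rad.
Haversine: a = sin²(Δφ/2) + cos φ₁ cos φ₂ sin²(Δλ/2) = 0.5262 + (0.2907)(0.9403)(0.9459) = 0.78472.
Central angle c = 2·arcsin(√a) = 2.17663 rad.
Distance = R·c = 15558 × 2.1766 ≈ 33864 m.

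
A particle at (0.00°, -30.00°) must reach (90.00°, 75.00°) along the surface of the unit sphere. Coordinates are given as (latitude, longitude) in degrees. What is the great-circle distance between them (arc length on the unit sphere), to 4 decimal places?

1.5708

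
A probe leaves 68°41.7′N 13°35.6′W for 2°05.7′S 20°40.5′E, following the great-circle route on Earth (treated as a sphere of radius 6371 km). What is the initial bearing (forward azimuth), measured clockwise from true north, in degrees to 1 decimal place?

With φ₁ = 1.1990, φ₂ = -0.0366, Δλ = 0.5981 rad, the forward-azimuth formula gives
θ = atan2( sin Δλ cos φ₂ , cos φ₁ sin φ₂ − sin φ₁ cos φ₂ cos Δλ ) = atan2(0.5627, -0.7827) = 144.29°.
So the initial bearing is 144.3°.

144.3°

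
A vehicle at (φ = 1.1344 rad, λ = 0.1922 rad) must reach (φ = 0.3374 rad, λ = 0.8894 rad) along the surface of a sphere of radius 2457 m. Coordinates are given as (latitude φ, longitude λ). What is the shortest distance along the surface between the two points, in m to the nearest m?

2261 m

In radians: φ₁ = 1.1344, φ₂ = 0.3374, Δλ = 39.947° = 0.6972 rad.
cos c = sin φ₁ sin φ₂ + cos φ₁ cos φ₂ cos Δλ = (0.9063)(0.3310) + (0.4227)(0.9436)(0.7666) = 0.60578,
so c = arccos(0.60578) = 0.92005 rad.
Distance = R·c = 2457 × 0.9200 ≈ 2261 m.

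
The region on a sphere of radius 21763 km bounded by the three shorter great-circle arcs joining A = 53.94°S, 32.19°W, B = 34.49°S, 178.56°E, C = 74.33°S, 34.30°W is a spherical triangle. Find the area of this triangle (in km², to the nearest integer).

55839652 km²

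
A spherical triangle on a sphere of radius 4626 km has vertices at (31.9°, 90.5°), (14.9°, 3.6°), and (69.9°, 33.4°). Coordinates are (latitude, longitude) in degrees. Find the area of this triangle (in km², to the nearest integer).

10960074 km²

Side lengths (central angles): a = 1.0126, b = 0.8570, c = 1.3896 rad; semiperimeter s = 1.6296.
By l'Huilier's theorem, tan(E/4) = √[tan(s/2) tan((s−a)/2) tan((s−b)/2) tan((s−c)/2)], giving spherical excess E = 0.5122 rad.
Area = E·R² = 0.5122 × (4626)² ≈ 10960074 km².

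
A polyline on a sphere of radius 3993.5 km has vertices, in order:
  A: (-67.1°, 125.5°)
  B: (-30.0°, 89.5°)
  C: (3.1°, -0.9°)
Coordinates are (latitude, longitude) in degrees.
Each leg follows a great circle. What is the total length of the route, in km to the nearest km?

Leg A→B: central angle 0.7477 rad, distance 2986.1 km.
Leg B→C: central angle 1.6039 rad, distance 6405.1 km.
Total: 2986.1 + 6405.1 ≈ 9391 km.

9391 km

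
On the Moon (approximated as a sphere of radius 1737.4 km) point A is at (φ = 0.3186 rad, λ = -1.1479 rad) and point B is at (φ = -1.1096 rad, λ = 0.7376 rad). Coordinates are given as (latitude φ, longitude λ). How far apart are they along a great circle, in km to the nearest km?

3466 km

With latitudes φ₁ = 18.254°, φ₂ = -63.575° and longitude difference Δλ = 108.031°:
cos c = sin φ₁ sin φ₂ + cos φ₁ cos φ₂ cos Δλ = (0.3132)(-0.8955) + (0.9497)(0.4450)(-0.3095) = -0.41133,
so c = arccos(-0.41133) = 1.99471 rad.
Distance = R·c = 1737.4 × 1.9947 ≈ 3466 km.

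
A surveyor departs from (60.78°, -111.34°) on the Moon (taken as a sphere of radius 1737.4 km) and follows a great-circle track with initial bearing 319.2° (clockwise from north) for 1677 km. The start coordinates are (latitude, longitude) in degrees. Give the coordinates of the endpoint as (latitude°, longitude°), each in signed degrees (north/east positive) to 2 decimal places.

Angular distance δ = d/R = 1677/1737.4 = 0.96524 rad; initial bearing θ = 5.5711 rad.
sin φ₂ = sin φ₁ cos δ + cos φ₁ sin δ cos θ = (0.8728)(0.5692) + (0.4882)(0.8222)(0.7570) = 0.8006, so φ₂ = 53.19°.
Δλ = atan2(sin θ sin δ cos φ₁, cos δ − sin φ₁ sin φ₂) = atan2(-0.2623, -0.1295) = -116.283°.
λ₂ = -111.340° − 116.283° = -227.62° → 132.38° after wrapping to (−180°, 180°].

53.19°, 132.38°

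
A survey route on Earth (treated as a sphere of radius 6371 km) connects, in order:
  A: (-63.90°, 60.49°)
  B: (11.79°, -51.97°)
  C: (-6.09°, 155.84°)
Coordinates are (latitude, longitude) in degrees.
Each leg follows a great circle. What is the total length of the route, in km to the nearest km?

Leg A→B: central angle 1.9263 rad, distance 12272.2 km.
Leg B→C: central angle 2.6522 rad, distance 16897.3 km.
Total: 12272.2 + 16897.3 ≈ 29169 km.

29169 km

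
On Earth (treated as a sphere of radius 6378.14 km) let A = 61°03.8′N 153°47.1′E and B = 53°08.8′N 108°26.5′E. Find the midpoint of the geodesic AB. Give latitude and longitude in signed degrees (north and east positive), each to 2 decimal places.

Central angle δ = 0.4412 rad. Interpolating on the sphere with fraction f = 0.5:
P = [sin((1−f)δ)·A + sin(fδ)·B] / sin δ = 0.5124·A + 0.5124·B in Cartesian coordinates,
giving P = (-0.3196, 0.4011, 0.8585), i.e. latitude 59.14°, longitude 128.55°.

59.14°, 128.55°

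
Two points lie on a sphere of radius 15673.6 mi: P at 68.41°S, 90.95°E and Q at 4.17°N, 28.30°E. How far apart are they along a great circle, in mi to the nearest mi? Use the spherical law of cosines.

23034 mi

With latitudes φ₁ = -68.410°, φ₂ = 4.170° and longitude difference Δλ = -62.650°:
cos c = sin φ₁ sin φ₂ + cos φ₁ cos φ₂ cos Δλ = (-0.9298)(0.0727) + (0.3680)(0.9974)(0.4594) = 0.10099,
so c = arccos(0.10099) = 1.46963 rad.
Distance = R·c = 15673.6 × 1.4696 ≈ 23034 mi.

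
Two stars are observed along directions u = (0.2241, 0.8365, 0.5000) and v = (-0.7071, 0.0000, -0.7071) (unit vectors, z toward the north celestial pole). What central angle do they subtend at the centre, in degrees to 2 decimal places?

120.80°

u·v = -0.5120; |u| = 1.0000, |v| = 1.0000.
cos θ = (u·v)/(|u||v|) = -0.5120, so θ = 120.80°.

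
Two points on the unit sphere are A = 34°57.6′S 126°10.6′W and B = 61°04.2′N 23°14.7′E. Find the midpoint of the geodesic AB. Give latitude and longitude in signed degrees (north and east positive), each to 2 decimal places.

32.62°, -94.77°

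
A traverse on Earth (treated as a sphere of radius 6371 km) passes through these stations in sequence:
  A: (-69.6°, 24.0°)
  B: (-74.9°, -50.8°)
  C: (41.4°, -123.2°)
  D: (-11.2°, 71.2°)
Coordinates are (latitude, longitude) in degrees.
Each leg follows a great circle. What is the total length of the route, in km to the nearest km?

32739 km

Leg A→B: central angle 0.3798 rad, distance 2419.9 km.
Leg B→C: central angle 2.1888 rad, distance 13944.7 km.
Leg C→D: central angle 2.5702 rad, distance 16374.8 km.
Total: 2419.9 + 13944.7 + 16374.8 ≈ 32739 km.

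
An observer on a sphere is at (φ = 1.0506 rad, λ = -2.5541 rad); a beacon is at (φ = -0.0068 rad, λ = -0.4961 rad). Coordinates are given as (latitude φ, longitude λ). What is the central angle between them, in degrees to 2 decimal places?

103.80°

In radians: φ₁ = 1.0506, φ₂ = -0.0068, Δλ = 117.915° = 2.0580 rad.
Haversine: a = sin²(Δφ/2) + cos φ₁ cos φ₂ sin²(Δλ/2) = 0.2544 + (0.4971)(1.0000)(0.7341) = 0.61930.
Central angle c = 2·arcsin(√a) = 1.81171 rad.
So the angular separation is 103.80°.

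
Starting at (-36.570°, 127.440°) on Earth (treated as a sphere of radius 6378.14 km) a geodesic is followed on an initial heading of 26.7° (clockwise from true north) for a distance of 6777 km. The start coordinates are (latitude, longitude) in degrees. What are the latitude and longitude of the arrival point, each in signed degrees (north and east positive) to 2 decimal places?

19.68°, 152.08°

Angular distance δ = d/R = 6777/6378.14 = 1.06254 rad; initial bearing θ = 0.4660 rad.
sin φ₂ = sin φ₁ cos δ + cos φ₁ sin δ cos θ = (-0.5958)(0.4867) + (0.8031)(0.8736)(0.8934) = 0.3368, so φ₂ = 19.68°.
Δλ = atan2(sin θ sin δ cos φ₁, cos δ − sin φ₁ sin φ₂) = atan2(0.3152, 0.6874) = 24.638°.
λ₂ = 127.440° + 24.638° = 152.08°.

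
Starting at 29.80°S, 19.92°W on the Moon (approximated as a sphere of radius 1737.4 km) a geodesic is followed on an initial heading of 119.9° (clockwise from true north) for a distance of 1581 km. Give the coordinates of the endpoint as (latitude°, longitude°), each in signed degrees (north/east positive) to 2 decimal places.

-40.28°, 43.86°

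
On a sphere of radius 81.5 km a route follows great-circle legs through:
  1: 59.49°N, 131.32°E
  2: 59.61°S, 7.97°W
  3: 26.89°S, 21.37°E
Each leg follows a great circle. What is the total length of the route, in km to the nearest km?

282 km

Leg 1→2: central angle 2.7872 rad, distance 227.2 km.
Leg 2→3: central angle 0.6706 rad, distance 54.7 km.
Total: 227.2 + 54.7 ≈ 282 km.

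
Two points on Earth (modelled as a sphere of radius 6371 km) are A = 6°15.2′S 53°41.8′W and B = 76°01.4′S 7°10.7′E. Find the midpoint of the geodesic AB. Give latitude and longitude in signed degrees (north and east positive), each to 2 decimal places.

-43.65°, -42.95°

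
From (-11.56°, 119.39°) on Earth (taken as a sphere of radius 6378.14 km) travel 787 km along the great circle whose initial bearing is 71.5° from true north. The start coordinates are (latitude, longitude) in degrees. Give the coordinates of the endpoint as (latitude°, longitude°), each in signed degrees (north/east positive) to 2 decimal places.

-9.24°, 126.18°

Angular distance δ = d/R = 787/6378.14 = 0.12339 rad; initial bearing θ = 1.2479 rad.
sin φ₂ = sin φ₁ cos δ + cos φ₁ sin δ cos θ = (-0.2004)(0.9924) + (0.9797)(0.1231)(0.3173) = -0.1606, so φ₂ = -9.24°.
Δλ = atan2(sin θ sin δ cos φ₁, cos δ − sin φ₁ sin φ₂) = atan2(0.1143, 0.9602) = 6.791°.
λ₂ = 119.390° + 6.791° = 126.18°.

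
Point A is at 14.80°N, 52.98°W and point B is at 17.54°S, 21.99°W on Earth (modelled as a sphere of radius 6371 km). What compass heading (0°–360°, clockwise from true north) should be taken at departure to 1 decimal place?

135.5°

Δλ = 30.990° = 0.5409 rad.
y = sin Δλ · cos φ₂ = (0.5149)(0.9535) = 0.4909
x = cos φ₁ sin φ₂ − sin φ₁ cos φ₂ cos Δλ = (0.9668)(-0.3014) − (0.2554)(0.9535)(0.8573) = -0.5002
θ = atan2(y, x) = 135.53°, so the bearing is 135.5°.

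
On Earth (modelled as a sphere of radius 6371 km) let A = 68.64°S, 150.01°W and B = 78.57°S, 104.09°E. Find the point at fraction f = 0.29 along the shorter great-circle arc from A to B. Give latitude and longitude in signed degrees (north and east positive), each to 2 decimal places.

-75.31°, -163.04°

The central angle between A and B is δ = 0.4667 rad.
With f = 0.29, the slerp weights are sin((1−f)δ)/sin δ = 0.7230 and sin(fδ)/sin δ = 0.2999.
Weighted sum of the unit vectors: (0.7230)·(-0.3155,-0.1821,-0.9313) + (0.2999)·(-0.0482,0.1922,-0.9802) = (-0.2426, -0.0740, -0.9673).
Converting back: φ = atan2(z, √(x²+y²)) = -75.31°, λ = atan2(y, x) = -163.04°.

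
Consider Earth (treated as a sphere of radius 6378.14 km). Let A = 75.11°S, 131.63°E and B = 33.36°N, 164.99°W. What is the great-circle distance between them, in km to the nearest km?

In radians: φ₁ = -1.3109, φ₂ = 0.5822, Δλ = 63.380° = 1.1062 rad.
cos c = sin φ₁ sin φ₂ + cos φ₁ cos φ₂ cos Δλ = (-0.9664)(0.5499) + (0.2570)(0.8352)(0.4481) = -0.43527,
so c = arccos(-0.43527) = 2.02113 rad.
Distance = R·c = 6378.14 × 2.0211 ≈ 12891 km.

12891 km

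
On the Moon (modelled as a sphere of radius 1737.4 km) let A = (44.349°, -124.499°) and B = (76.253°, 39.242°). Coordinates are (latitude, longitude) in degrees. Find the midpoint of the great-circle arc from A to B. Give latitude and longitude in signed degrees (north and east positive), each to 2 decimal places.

73.60°, -116.72°

The central angle between A and B is δ = 1.0288 rad.
With f = 0.5, the slerp weights are sin((1−f)δ)/sin δ = 0.5743 and sin(fδ)/sin δ = 0.5743.
Weighted sum of the unit vectors: (0.5743)·(-0.4050,-0.5893,0.6990) + (0.5743)·(0.1840,0.1503,0.9714) = (-0.1269, -0.2521, 0.9593).
Converting back: φ = atan2(z, √(x²+y²)) = 73.60°, λ = atan2(y, x) = -116.72°.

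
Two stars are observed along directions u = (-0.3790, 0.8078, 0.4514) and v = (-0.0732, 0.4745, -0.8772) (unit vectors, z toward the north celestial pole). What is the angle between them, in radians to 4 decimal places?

u·v = 0.0151; |u| = 1.0000, |v| = 1.0000.
cos θ = (u·v)/(|u||v|) = 0.0151, so θ = 1.5557 rad.

1.5557 rad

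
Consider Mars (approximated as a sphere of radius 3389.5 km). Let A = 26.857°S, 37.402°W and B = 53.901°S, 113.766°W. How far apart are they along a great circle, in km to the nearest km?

3593 km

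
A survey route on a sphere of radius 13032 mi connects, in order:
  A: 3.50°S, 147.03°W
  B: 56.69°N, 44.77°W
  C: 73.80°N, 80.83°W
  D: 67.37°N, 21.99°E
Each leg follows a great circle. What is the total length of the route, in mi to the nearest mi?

34608 mi

Leg A→B: central angle 1.7390 rad, distance 22662.7 mi.
Leg B→C: central angle 0.3861 rad, distance 5031.6 mi.
Leg C→D: central angle 0.5305 rad, distance 6913.8 mi.
Total: 22662.7 + 5031.6 + 6913.8 ≈ 34608 mi.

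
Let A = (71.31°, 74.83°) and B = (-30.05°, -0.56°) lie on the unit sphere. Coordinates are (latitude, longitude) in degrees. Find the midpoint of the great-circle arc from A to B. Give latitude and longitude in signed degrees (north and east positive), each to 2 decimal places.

The central angle between A and B is δ = 1.9871 rad.
With f = 0.5, the slerp weights are sin((1−f)δ)/sin δ = 0.9162 and sin(fδ)/sin δ = 0.9162.
Weighted sum of the unit vectors: (0.9162)·(0.0839,0.3093,0.9473) + (0.9162)·(0.8655,-0.0085,-0.5008) = (0.8699, 0.2756, 0.4091).
Converting back: φ = atan2(z, √(x²+y²)) = 24.15°, λ = atan2(y, x) = 17.58°.

24.15°, 17.58°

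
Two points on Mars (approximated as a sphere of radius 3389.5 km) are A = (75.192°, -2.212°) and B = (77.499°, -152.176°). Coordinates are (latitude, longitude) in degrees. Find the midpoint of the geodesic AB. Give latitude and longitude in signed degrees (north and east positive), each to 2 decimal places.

Central angle δ = 0.4602 rad. Interpolating on the sphere with fraction f = 0.5:
P = [sin((1−f)δ)·A + sin(fδ)·B] / sin δ = 0.5135·A + 0.5135·B in Cartesian coordinates,
giving P = (0.0328, -0.0569, 0.9978), i.e. latitude 86.23°, longitude -60.03°.

86.23°, -60.03°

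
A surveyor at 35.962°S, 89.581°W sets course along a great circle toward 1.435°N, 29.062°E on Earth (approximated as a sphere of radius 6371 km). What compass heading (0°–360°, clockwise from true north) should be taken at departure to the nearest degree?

107°

Δλ = 118.643° = 2.0707 rad.
y = sin Δλ · cos φ₂ = (0.8776)(0.9997) = 0.8773
x = cos φ₁ sin φ₂ − sin φ₁ cos φ₂ cos Δλ = (0.8094)(0.0250) − (-0.5872)(0.9997)(-0.4794) = -0.2611
θ = atan2(y, x) = 106.58°, so the bearing is 107°.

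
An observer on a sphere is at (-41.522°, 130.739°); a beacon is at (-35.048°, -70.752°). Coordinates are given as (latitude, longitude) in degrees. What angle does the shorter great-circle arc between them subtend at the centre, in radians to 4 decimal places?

With latitudes φ₁ = -41.522°, φ₂ = -35.048° and longitude difference Δλ = 158.509°:
Haversine: a = sin²(Δφ/2) + cos φ₁ cos φ₂ sin²(Δλ/2) = 0.0032 + (0.7487)(0.8187)(0.9652) = 0.59482.
Central angle c = 2·arcsin(√a) = 1.76159 rad.
So the angular separation is 1.7616 rad.

1.7616 rad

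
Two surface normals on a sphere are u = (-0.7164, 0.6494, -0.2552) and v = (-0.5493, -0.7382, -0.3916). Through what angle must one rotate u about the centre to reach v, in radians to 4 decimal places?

u·v = 0.0141; |u| = 1.0000, |v| = 1.0000.
cos θ = (u·v)/(|u||v|) = 0.0141, so θ = 1.5567 rad.

1.5567 rad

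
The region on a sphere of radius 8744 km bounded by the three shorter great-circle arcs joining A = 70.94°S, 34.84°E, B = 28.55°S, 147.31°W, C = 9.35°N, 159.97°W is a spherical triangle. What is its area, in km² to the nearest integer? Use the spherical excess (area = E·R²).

22813643 km²

Side lengths (central angles): a = 0.6951, b = 2.0545, c = 1.4050 rad; semiperimeter s = 2.0773.
By l'Huilier's theorem, tan(E/4) = √[tan(s/2) tan((s−a)/2) tan((s−b)/2) tan((s−c)/2)], giving spherical excess E = 0.2984 rad.
Area = E·R² = 0.2984 × (8744)² ≈ 22813643 km².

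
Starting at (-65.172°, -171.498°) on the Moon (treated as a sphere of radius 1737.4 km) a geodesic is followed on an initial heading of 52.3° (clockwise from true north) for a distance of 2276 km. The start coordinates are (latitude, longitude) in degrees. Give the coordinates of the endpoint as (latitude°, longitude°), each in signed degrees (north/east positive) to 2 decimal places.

Angular distance δ = d/R = 2276/1737.4 = 1.31000 rad; initial bearing θ = 0.9128 rad.
sin φ₂ = sin φ₁ cos δ + cos φ₁ sin δ cos θ = (-0.9076)(0.2578) + (0.4199)(0.9662)(0.6115) = 0.0141, so φ₂ = 0.81°.
Δλ = atan2(sin θ sin δ cos φ₁, cos δ − sin φ₁ sin φ₂) = atan2(0.3210, 0.2706) = 49.867°.
λ₂ = -171.498° + 49.867° = -121.63°.

0.81°, -121.63°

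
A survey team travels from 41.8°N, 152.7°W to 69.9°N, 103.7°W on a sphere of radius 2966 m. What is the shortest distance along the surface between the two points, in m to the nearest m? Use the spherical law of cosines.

1938 m

With latitudes φ₁ = 41.800°, φ₂ = 69.900° and longitude difference Δλ = 49.000°:
cos c = sin φ₁ sin φ₂ + cos φ₁ cos φ₂ cos Δλ = (0.6665)(0.9391) + (0.7455)(0.3437)(0.6561) = 0.79401,
so c = arccos(0.79401) = 0.65341 rad.
Distance = R·c = 2966 × 0.6534 ≈ 1938 m.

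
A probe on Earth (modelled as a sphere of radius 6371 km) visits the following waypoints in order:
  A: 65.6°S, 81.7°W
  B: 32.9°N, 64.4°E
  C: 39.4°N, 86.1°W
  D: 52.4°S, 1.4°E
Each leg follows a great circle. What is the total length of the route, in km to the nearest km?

Leg A→B: central angle 2.4695 rad, distance 15733.5 km.
Leg B→C: central angle 1.7925 rad, distance 11420.2 km.
Leg C→D: central angle 2.0741 rad, distance 13214.1 km.
Total: 15733.5 + 11420.2 + 13214.1 ≈ 40368 km.

40368 km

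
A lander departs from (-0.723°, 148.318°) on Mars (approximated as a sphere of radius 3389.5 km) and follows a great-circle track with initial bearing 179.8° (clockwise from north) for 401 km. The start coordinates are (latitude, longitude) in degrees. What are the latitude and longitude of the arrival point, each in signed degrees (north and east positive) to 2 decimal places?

-7.50°, 148.34°

Angular distance δ = d/R = 401/3389.5 = 0.11831 rad; initial bearing θ = 3.1381 rad.
sin φ₂ = sin φ₁ cos δ + cos φ₁ sin δ cos θ = (-0.0126)(0.9930) + (0.9999)(0.1180)(-1.0000) = -0.1306, so φ₂ = -7.50°.
Δλ = atan2(sin θ sin δ cos φ₁, cos δ − sin φ₁ sin φ₂) = atan2(0.0004, 0.9914) = 0.024°.
λ₂ = 148.318° + 0.024° = 148.34°.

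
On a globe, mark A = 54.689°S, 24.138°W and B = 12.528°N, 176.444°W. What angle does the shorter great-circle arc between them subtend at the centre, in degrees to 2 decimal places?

In radians: φ₁ = -0.9545, φ₂ = 0.2187, Δλ = -152.306° = -2.6582 rad.
cos c = sin φ₁ sin φ₂ + cos φ₁ cos φ₂ cos Δλ = (-0.8160)(0.2169) + (0.5780)(0.9762)(-0.8854) = -0.67662,
so c = arccos(-0.67662) = 2.31396 rad.
So the angular separation is 132.58°.

132.58°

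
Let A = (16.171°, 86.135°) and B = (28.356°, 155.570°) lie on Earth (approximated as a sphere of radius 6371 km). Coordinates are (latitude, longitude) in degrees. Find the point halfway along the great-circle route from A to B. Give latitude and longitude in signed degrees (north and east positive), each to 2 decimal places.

26.47°, 119.12°

Central angle δ = 1.1272 rad. Interpolating on the sphere with fraction f = 0.5:
P = [sin((1−f)δ)·A + sin(fδ)·B] / sin δ = 0.5915·A + 0.5915·B in Cartesian coordinates,
giving P = (-0.4356, 0.7821, 0.4457), i.e. latitude 26.47°, longitude 119.12°.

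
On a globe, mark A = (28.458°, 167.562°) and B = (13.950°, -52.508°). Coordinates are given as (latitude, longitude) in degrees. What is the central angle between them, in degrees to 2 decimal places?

122.55°

With latitudes φ₁ = 28.458°, φ₂ = 13.950° and longitude difference Δλ = 139.930°:
cos c = sin φ₁ sin φ₂ + cos φ₁ cos φ₂ cos Δλ = (0.4765)(0.2411) + (0.8792)(0.9705)(-0.7653) = -0.53807,
so c = arccos(-0.53807) = 2.13894 rad.
So the angular separation is 122.55°.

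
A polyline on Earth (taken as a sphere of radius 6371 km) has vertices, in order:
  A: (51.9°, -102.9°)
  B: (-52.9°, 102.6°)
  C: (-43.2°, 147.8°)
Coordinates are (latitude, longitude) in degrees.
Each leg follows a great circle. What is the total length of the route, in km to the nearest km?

21754 km

Leg A→B: central angle 2.8709 rad, distance 18290.6 km.
Leg B→C: central angle 0.5437 rad, distance 3463.6 km.
Total: 18290.6 + 3463.6 ≈ 21754 km.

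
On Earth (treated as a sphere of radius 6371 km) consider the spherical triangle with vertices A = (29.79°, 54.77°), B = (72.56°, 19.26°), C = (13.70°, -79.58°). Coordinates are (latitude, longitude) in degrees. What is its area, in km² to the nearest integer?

22477243 km²

Side lengths (central angles): a = 1.3886, b = 2.0621, c = 0.8152 rad; semiperimeter s = 2.1329.
By l'Huilier's theorem, tan(E/4) = √[tan(s/2) tan((s−a)/2) tan((s−b)/2) tan((s−c)/2)], giving spherical excess E = 0.5538 rad.
Area = E·R² = 0.5538 × (6371)² ≈ 22477243 km².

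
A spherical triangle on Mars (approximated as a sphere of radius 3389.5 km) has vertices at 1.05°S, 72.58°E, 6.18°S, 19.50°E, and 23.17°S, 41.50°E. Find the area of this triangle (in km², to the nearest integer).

1783225 km²

Side lengths (central angles): a = 0.4739, b = 0.6527, c = 0.9284 rad; semiperimeter s = 1.0275.
By l'Huilier's theorem, tan(E/4) = √[tan(s/2) tan((s−a)/2) tan((s−b)/2) tan((s−c)/2)], giving spherical excess E = 0.1552 rad.
Area = E·R² = 0.1552 × (3389.5)² ≈ 1783225 km².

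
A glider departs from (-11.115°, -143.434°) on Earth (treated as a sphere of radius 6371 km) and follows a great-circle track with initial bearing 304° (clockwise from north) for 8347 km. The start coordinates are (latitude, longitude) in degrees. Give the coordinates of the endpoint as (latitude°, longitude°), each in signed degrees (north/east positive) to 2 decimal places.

Angular distance δ = d/R = 8347/6371 = 1.31016 rad; initial bearing θ = 5.3058 rad.
sin φ₂ = sin φ₁ cos δ + cos φ₁ sin δ cos θ = (-0.1928)(0.2577) + (0.9812)(0.9662)(0.5592) = 0.4805, so φ₂ = 28.72°.
Δλ = atan2(sin θ sin δ cos φ₁, cos δ − sin φ₁ sin φ₂) = atan2(-0.7860, 0.3503) = -65.977°.
λ₂ = -143.434° − 65.977° = -209.41° → 150.59° after wrapping to (−180°, 180°].

28.72°, 150.59°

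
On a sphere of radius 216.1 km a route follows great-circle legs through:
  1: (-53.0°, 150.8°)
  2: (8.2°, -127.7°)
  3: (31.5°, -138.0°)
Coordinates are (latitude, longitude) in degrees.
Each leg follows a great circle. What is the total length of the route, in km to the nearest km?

440 km

Leg 1→2: central angle 1.5967 rad, distance 345.0 km.
Leg 2→3: central angle 0.4398 rad, distance 95.0 km.
Total: 345.0 + 95.0 ≈ 440 km.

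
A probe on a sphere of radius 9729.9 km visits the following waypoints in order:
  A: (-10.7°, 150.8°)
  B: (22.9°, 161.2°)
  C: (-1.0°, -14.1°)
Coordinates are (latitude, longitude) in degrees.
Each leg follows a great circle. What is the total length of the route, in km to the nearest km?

32731 km

Leg A→B: central angle 0.6128 rad, distance 5962.3 km.
Leg B→C: central angle 2.7511 rad, distance 26768.4 km.
Total: 5962.3 + 26768.4 ≈ 32731 km.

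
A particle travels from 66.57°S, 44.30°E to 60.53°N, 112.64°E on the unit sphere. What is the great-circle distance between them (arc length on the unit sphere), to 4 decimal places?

Let φ₁ = -1.1619 rad, φ₂ = 1.0564 rad, and Δλ = 1.1928 rad.
cos c = sin φ₁ sin φ₂ + cos φ₁ cos φ₂ cos Δλ = (-0.9175)(0.8706) + (0.3976)(0.4920)(0.3691) = -0.72663,
so c = arccos(-0.72663) = 2.38419 rad.
On the unit sphere the arc length equals the central angle: 2.3842.

2.3842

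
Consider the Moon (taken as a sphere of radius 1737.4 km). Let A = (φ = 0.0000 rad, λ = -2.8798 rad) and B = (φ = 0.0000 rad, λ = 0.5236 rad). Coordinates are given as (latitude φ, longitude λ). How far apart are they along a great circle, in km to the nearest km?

5003 km

Let φ₁ = 0.0000 rad, φ₂ = 0.0000 rad, and Δλ = -2.8798 rad.
cos c = sin φ₁ sin φ₂ + cos φ₁ cos φ₂ cos Δλ = (0.0000)(0.0000) + (1.0000)(1.0000)(-0.9659) = -0.96592,
so c = arccos(-0.96592) = 2.87979 rad.
Distance = R·c = 1737.4 × 2.8798 ≈ 5003 km.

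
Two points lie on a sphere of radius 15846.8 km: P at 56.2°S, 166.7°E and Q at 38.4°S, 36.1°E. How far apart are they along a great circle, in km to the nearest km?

In radians: φ₁ = -0.9809, φ₂ = -0.6702, Δλ = -130.600° = -2.2794 rad.
cos c = sin φ₁ sin φ₂ + cos φ₁ cos φ₂ cos Δλ = (-0.8310)(-0.6211) + (0.5563)(0.7837)(-0.6508) = 0.23245,
so c = arccos(0.23245) = 1.33620 rad.
Distance = R·c = 15846.8 × 1.3362 ≈ 21175 km.

21175 km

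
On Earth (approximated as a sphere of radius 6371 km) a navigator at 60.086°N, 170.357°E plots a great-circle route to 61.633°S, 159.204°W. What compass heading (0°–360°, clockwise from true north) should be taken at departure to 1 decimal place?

163.1°

With φ₁ = 1.0487, φ₂ = -1.0757, Δλ = 0.5313 rad, the forward-azimuth formula gives
θ = atan2( sin Δλ cos φ₂ , cos φ₁ sin φ₂ − sin φ₁ cos φ₂ cos Δλ ) = atan2(0.2407, -0.7939) = 163.13°.
So the initial bearing is 163.1°.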